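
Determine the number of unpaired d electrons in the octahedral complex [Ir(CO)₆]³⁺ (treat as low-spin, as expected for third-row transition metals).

0

CO is neutral, so the +3 overall charge sits on Ir: oxidation state +3.
Group 9 minus oxidation state +3 gives a d⁶ configuration for Ir³⁺.
Configuration: t2g^6 e_g^0, giving 0 unpaired electrons.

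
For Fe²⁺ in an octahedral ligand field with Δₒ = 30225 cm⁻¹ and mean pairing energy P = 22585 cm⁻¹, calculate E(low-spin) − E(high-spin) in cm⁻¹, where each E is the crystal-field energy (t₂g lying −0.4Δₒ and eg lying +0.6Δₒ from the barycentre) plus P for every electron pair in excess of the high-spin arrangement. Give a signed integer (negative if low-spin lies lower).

-15280

Group 8 minus oxidation state +2 gives a d⁶ configuration for Fe²⁺.
High-spin d⁶ fills as t₂g⁴ eg² with CFSE 4(−0.4) + 2(+0.6) = -0.4Δₒ = -12090 cm⁻¹.
Low-spin t₂g⁶ eg⁰ gives -2.4Δₒ = -72540 cm⁻¹, but forming 2 extra pairs costs 2P = 45170 cm⁻¹, so E(LS) = -72540 + 45170 = -27370 cm⁻¹.
E(LS) − E(HS) = -27370 − (-12090) = -15280 cm⁻¹.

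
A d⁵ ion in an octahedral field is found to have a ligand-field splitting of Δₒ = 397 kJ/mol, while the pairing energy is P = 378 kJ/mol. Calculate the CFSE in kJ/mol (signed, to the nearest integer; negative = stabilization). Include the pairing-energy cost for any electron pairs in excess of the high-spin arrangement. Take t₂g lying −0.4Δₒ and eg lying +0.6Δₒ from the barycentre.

-38

Δₒ > P, so pairing is preferred: the ground state is low-spin.
That gives t₂g⁵ eg⁰.
Orbital CFSE = -2.0Δₒ = -2.0 × 397 = -794 kJ/mol.
Excess pairs vs high-spin: 2 − 0 = 2; pairing cost = +756 kJ/mol.
Net CFSE = -794 + 756 = -38 kJ/mol.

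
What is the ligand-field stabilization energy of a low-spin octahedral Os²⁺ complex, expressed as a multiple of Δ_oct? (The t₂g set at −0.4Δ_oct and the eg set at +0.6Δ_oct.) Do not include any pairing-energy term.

-2.4 Δ_oct

Os is in group 8, so Os²⁺ is d⁶ (8 − 2 = 6).
Configuration: t₂g⁶ eg⁰.
CFSE = 6(-0.4Δ_oct) + 0(0.6Δ_oct) = -2.4Δ_oct + 0.0Δ_oct = -2.4Δ_oct.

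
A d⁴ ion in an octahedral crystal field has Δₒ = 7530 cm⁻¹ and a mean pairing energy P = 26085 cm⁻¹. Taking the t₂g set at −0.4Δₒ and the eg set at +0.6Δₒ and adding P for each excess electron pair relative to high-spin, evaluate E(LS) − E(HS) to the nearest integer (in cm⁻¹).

High-spin d⁴ fills as t₂g³ eg¹ with CFSE 3(−0.4) + 1(+0.6) = -0.6Δₒ = -4518 cm⁻¹.
Low-spin t₂g⁴ eg⁰ gives -1.6Δₒ = -12048 cm⁻¹, but forming 1 extra pair costs 1P = 26085 cm⁻¹, so E(LS) = -12048 + 26085 = 14037 cm⁻¹.
Thus E(LS) − E(HS) = 18555 cm⁻¹.

18555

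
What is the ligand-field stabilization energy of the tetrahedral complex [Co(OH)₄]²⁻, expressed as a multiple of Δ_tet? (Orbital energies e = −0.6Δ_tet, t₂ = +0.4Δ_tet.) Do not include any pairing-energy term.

Each OH⁻ contributes -1; 4 × (-1) = -4. With overall charge -2, Co is in the +2 oxidation state.
Co is in group 9, so Co²⁺ is d⁷ (9 − 2 = 7).
Tetrahedral fields are weak (Δₜ ≈ 4/9 Δₒ), so electrons fill high-spin.
Configuration: e⁴ t₂³.
CFSE = 4(-0.6Δ_tet) + 3(0.4Δ_tet) = -2.4Δ_tet + 1.2Δ_tet = -1.2Δ_tet.

-1.2 Δ_tet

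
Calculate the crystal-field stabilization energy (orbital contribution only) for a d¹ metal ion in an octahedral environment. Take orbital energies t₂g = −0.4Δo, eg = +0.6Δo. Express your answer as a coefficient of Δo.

-0.4 Δo

For octahedral d¹ the high- and low-spin configurations coincide.
Configuration: t₂g¹ eg⁰.
CFSE = 1(-0.4Δo) + 0(0.6Δo) = -0.4Δo + 0.0Δo = -0.4Δo.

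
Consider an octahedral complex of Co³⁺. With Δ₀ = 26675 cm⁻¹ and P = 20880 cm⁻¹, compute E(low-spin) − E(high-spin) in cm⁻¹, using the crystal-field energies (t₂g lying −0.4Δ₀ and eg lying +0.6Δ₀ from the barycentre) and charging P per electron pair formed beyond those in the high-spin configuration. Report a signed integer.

-11590

Co is in group 9, so Co³⁺ is d⁶ (9 − 3 = 6).
High-spin d⁶ fills as t₂g⁴ eg² with CFSE 4(−0.4) + 2(+0.6) = -0.4Δ₀ = -10670 cm⁻¹.
Low-spin t₂g⁶ eg⁰ gives -2.4Δ₀ = -64020 cm⁻¹, but forming 2 extra pairs costs 2P = 41760 cm⁻¹, so E(LS) = -64020 + 41760 = -22260 cm⁻¹.
The difference is -22260 − (-10670) = -11590 cm⁻¹, so low-spin lies lower.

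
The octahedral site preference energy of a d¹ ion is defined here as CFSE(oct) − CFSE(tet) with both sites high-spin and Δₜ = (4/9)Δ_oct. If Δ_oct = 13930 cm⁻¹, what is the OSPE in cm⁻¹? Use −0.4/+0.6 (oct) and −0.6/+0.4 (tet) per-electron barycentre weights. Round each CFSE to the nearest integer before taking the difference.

-1857

In an octahedral site d¹ (HS) is t2g^1 e_g^0, giving CFSE(oct) = -0.4Δ_oct = -5572 cm⁻¹.
Tetrahedral: e^1 t2^0, CFSE = 1(−0.6) + 0(+0.4) = -0.6Δₜ = -0.6 × (4/9) × 13930 = -3715 cm⁻¹.
Subtracting, OSPE = -5572 − (-3715) = -1857 cm⁻¹.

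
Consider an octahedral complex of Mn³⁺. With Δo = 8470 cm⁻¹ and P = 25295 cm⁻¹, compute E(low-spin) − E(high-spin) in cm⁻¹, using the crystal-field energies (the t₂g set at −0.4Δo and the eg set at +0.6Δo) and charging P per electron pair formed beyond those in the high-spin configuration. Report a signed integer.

16825

Group 7 minus oxidation state +3 gives a d⁴ configuration for Mn³⁺.
High-spin d⁴ fills as t₂g³ eg¹ with CFSE 3(−0.4) + 1(+0.6) = -0.6Δo = -5082 cm⁻¹.
For low-spin the configuration is t₂g⁴ eg⁰: orbital energy -1.6 × 8470 = -13552 cm⁻¹, and 1 additional pair relative to high-spin adds 25295 cm⁻¹, giving 11743 cm⁻¹.
Thus E(LS) − E(HS) = 16825 cm⁻¹.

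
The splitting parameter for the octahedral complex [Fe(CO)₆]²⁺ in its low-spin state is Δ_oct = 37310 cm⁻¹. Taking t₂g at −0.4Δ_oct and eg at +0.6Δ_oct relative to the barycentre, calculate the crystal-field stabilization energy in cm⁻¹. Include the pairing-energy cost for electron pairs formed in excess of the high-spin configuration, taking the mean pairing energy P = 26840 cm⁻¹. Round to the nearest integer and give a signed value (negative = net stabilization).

-35864

CO is neutral, so the +2 overall charge sits on Fe: oxidation state +2.
Fe is in group 8, so Fe²⁺ is d⁶ (8 − 2 = 6).
Configuration: t₂g⁶ eg⁰.
Orbital CFSE = 6(-0.4) + 0(0.6) = -2.4Δ_oct = -2.4 × 37310 = -89544 cm⁻¹.
High-spin d⁶ would be t₂g⁴ eg² with 1 pair; low-spin has 3, so 2 excess pairs cost +2P = +53680 cm⁻¹.
Net CFSE = -89544 + 53680 = -35864 cm⁻¹.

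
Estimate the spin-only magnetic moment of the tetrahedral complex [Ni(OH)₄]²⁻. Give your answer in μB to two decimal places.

2.83 μB

Each OH⁻ contributes -1; 4 × (-1) = -4. With overall charge -2, Ni is in the +2 oxidation state.
Ni sits in group 10; removing 2 electrons leaves Ni²⁺ with 10 − 2 = 8 d electrons.
With tetrahedral geometry the complex is necessarily high-spin.
Configuration: e⁴ t₂⁴ → 2 unpaired electrons.
μ(spin-only) = √[2(2+2)] = √8 ≈ 2.83 μB.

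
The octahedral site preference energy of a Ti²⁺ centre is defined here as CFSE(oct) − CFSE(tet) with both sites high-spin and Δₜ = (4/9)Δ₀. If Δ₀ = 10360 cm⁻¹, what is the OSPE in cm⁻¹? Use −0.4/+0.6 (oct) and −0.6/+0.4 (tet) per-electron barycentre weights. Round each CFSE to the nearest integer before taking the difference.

Group 4 minus oxidation state +2 gives a d² configuration for Ti²⁺.
Octahedral (high-spin): t₂g² eg⁰, CFSE = 2(−0.4) + 0(+0.6) = -0.8Δ₀ = -0.8 × 10360 = -8288 cm⁻¹.
Tetrahedral: e² t₂⁰, CFSE = 2(−0.6) + 0(+0.4) = -1.2Δₜ = -1.2 × (4/9) × 10360 = -5525 cm⁻¹.
Subtracting, OSPE = -8288 − (-5525) = -2763 cm⁻¹.

-2763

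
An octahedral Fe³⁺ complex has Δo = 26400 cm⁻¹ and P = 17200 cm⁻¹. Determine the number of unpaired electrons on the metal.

1

Fe sits in group 8; removing 3 electrons leaves Fe³⁺ with 8 − 3 = 5 d electrons.
Here Δo > P (26400 > 17200), so the low-spin state is favoured.
That gives t₂g⁵ eg⁰.
Unpaired electrons: 1.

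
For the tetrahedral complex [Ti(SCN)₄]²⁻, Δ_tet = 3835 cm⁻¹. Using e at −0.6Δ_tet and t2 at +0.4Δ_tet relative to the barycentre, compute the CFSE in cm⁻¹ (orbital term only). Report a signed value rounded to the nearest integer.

Each SCN⁻ contributes -1; 4 × (-1) = -4. With overall charge -2, Ti is in the +2 oxidation state.
Ti sits in group 4; removing 2 electrons leaves Ti²⁺ with 4 − 2 = 2 d electrons.
Tetrahedral fields are weak (Δₜ ≈ 4/9 Δₒ), so electrons fill high-spin.
The d² electrons fill as e^2 t2^0.
CFSE(orbital) = 2×(-0.6Δ_tet) + 0×(0.4Δ_tet) = -1.2Δ_tet; with Δ_tet = 3835 cm⁻¹ that is -4602 cm⁻¹.

-4602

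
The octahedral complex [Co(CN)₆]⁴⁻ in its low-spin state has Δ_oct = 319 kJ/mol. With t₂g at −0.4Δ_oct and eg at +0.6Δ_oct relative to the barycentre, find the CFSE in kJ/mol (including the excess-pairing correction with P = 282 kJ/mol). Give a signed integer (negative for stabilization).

-292

Each CN⁻ contributes -1; 6 × (-1) = -6. With overall charge -4, Co is in the +2 oxidation state.
Group 9 minus oxidation state +2 gives a d⁷ configuration for Co²⁺.
Electron filling gives t₂g⁶ eg¹.
The orbital stabilization is -1.8Δ_oct = -1.8 × 319 = -574 kJ/mol.
High-spin d⁷ would be t₂g⁵ eg² with 2 pairs; low-spin has 3, so 1 excess pair costs +1P = +282 kJ/mol.
Combining: -574 + 282 = -292 kJ/mol.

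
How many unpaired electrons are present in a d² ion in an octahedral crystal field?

Configuration: t2g^2 e_g^0, giving 2 unpaired electrons.

2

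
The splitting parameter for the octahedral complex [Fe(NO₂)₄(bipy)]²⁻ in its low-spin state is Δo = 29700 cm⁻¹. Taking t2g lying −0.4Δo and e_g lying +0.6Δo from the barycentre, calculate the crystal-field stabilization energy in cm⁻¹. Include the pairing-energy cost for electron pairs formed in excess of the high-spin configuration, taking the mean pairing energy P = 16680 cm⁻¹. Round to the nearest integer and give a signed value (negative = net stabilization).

Ligand charges: 4×(-1) from NO₂⁻ and 1×(+0) from bipy sum to -4; with overall charge -2, Fe is +2.
Group 8 minus oxidation state +2 gives a d⁶ configuration for Fe²⁺.
Electron filling gives t2g^6 e_g^0.
The orbital stabilization is -2.4Δo = -2.4 × 29700 = -71280 cm⁻¹.
High-spin d⁶ would be t2g^4 e_g^2 with 1 pair; low-spin has 3, so 2 excess pairs cost +2P = +33360 cm⁻¹.
Overall CFSE = -71280 + 33360 = -37920 cm⁻¹.

-37920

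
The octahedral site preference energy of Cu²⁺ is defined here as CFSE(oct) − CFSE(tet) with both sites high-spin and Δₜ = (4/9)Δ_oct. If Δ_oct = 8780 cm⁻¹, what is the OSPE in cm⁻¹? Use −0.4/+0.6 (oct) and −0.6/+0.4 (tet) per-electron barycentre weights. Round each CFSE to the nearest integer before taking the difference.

Cu is in group 11, so Cu²⁺ is d⁹ (11 − 2 = 9).
In an octahedral site d⁹ (HS) is t2g^6 e_g^3, giving CFSE(oct) = -0.6Δ_oct = -5268 cm⁻¹.
Tetrahedral e^4 t2^5 gives -0.4Δₜ = -0.4 × (4/9) × 8780 = -1561 cm⁻¹.
Subtracting, OSPE = -5268 − (-1561) = -3707 cm⁻¹.

-3707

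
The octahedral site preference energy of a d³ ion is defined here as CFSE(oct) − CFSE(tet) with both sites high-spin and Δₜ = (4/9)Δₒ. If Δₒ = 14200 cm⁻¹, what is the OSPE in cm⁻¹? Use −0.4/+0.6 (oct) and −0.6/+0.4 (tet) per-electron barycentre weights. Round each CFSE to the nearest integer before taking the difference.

-11991

Octahedral (high-spin): t2g^3 e_g^0, CFSE = 3(−0.4) + 0(+0.6) = -1.2Δₒ = -1.2 × 14200 = -17040 cm⁻¹.
Tetrahedral e^2 t2^1 gives -0.8Δₜ = -0.8 × (4/9) × 14200 = -5049 cm⁻¹.
OSPE = -17040 − (-5049) = -11991 cm⁻¹.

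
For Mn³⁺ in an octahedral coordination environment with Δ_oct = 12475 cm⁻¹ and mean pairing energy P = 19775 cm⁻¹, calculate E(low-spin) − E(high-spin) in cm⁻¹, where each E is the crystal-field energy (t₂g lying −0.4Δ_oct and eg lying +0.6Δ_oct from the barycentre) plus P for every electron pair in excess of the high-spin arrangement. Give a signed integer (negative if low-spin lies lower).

7300

Mn is in group 7, so Mn³⁺ is d⁴ (7 − 3 = 4).
High-spin: t₂g³ eg¹, CFSE = -0.6Δ_oct = -7485 cm⁻¹.
Low-spin t₂g⁴ eg⁰ gives -1.6Δ_oct = -19960 cm⁻¹, but forming 1 extra pair costs 1P = 19775 cm⁻¹, so E(LS) = -19960 + 19775 = -185 cm⁻¹.
The difference is -185 − (-7485) = 7300 cm⁻¹, so high-spin lies lower.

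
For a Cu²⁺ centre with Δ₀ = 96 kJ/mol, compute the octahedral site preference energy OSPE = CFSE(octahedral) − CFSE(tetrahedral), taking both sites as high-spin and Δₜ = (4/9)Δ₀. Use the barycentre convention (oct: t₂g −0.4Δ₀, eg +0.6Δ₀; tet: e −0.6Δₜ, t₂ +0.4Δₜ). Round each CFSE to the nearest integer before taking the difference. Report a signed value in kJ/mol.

Group 11 minus oxidation state +2 gives a d⁹ configuration for Cu²⁺.
Octahedral high-spin t₂g⁶ eg³: CFSE = -0.6 × 96 = -58 kJ/mol.
In a tetrahedral site the filling is e⁴ t₂⁵: CFSE(tet) = -0.4Δₜ = -0.4 × (4/9)(96) = -17 kJ/mol.
Subtracting, OSPE = -58 − (-17) = -41 kJ/mol.

-41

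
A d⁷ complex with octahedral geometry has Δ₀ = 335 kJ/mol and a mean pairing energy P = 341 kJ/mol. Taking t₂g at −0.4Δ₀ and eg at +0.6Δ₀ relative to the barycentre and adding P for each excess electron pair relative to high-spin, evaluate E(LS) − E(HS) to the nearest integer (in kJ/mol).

High-spin: t₂g⁵ eg², CFSE = -0.8Δ₀ = -268 kJ/mol.
For low-spin the configuration is t₂g⁶ eg¹: orbital energy -1.8 × 335 = -603 kJ/mol, and 1 additional pair relative to high-spin adds 341 kJ/mol, giving -262 kJ/mol.
E(LS) − E(HS) = -262 − (-268) = 6 kJ/mol.

6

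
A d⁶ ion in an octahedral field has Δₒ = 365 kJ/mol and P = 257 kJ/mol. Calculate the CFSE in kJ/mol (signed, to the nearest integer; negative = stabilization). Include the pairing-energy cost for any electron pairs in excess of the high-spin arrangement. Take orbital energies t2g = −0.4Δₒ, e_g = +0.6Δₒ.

Here Δₒ > P (365 > 257), so the low-spin state is favoured.
Filling d⁶ accordingly: t2g^6 e_g^0.
Orbital CFSE = -2.4Δₒ = -2.4 × 365 = -876 kJ/mol.
Excess pairs vs high-spin: 3 − 1 = 2; pairing cost = +514 kJ/mol.
Net CFSE = -876 + 514 = -362 kJ/mol.

-362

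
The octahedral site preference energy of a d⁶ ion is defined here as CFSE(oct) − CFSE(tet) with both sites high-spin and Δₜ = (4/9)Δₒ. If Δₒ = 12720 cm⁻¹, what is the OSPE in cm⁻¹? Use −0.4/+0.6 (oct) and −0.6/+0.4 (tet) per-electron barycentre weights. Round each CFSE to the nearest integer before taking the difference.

Octahedral high-spin t2g^4 e_g^2: CFSE = -0.4 × 12720 = -5088 cm⁻¹.
Tetrahedral e^3 t2^3 gives -0.6Δₜ = -0.6 × (4/9) × 12720 = -3392 cm⁻¹.
OSPE = CFSE(oct) − CFSE(tet) = -5088 − (-3392) = -1696 cm⁻¹.

-1696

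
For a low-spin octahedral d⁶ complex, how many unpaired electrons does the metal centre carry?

0

Configuration: t2g^6 e_g^0, giving 0 unpaired electrons.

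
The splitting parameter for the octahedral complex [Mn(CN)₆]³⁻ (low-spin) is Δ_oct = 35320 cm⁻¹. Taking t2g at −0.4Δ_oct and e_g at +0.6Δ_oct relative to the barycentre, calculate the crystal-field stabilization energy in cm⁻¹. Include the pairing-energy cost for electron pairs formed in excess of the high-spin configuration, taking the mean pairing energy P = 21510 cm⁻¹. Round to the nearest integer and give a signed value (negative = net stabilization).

-35002

Each CN⁻ contributes -1; 6 × (-1) = -6. With overall charge -3, Mn is in the +3 oxidation state.
Mn³⁺: group 7, so d-count = 7 − 3 = 4.
The d⁴ electrons fill as t2g^4 e_g^0.
Orbital CFSE = 4(-0.4) + 0(0.6) = -1.6Δ_oct = -1.6 × 35320 = -56512 cm⁻¹.
Pairing penalty: 1 pair vs 0 in the high-spin reference → 1 extra × P = 21510 cm⁻¹.
Overall CFSE = -56512 + 21510 = -35002 cm⁻¹.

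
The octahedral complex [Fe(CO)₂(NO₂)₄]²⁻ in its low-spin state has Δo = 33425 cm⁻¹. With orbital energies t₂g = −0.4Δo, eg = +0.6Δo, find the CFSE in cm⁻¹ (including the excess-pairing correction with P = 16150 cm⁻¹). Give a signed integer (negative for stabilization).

-47920

Ligand charges: 2×(+0) from CO and 4×(-1) from NO₂⁻ sum to -4; with overall charge -2, Fe is +2.
Fe is in group 8, so Fe²⁺ is d⁶ (8 − 2 = 6).
The d⁶ electrons fill as t₂g⁶ eg⁰.
Orbital CFSE = 6(-0.4) + 0(0.6) = -2.4Δo = -2.4 × 33425 = -80220 cm⁻¹.
Pairing penalty: 3 pairs vs 1 in the high-spin reference → 2 extra × P = 32300 cm⁻¹.
Overall CFSE = -80220 + 32300 = -47920 cm⁻¹.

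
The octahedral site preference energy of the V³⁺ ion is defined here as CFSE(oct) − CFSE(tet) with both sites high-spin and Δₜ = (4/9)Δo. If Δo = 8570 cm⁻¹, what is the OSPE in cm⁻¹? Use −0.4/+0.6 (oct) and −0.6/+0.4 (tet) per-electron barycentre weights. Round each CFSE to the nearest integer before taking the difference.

-2285

Group 5 minus oxidation state +3 gives a d² configuration for V³⁺.
In an octahedral site d² (HS) is t₂g² eg⁰, giving CFSE(oct) = -0.8Δo = -6856 cm⁻¹.
Tetrahedral e² t₂⁰ gives -1.2Δₜ = -1.2 × (4/9) × 8570 = -4571 cm⁻¹.
Subtracting, OSPE = -6856 − (-4571) = -2285 cm⁻¹.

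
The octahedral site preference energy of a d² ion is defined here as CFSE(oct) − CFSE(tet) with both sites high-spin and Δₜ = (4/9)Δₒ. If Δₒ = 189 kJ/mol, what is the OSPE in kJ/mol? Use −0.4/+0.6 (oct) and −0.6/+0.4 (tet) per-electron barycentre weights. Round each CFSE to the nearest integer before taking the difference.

Octahedral (high-spin): t2g^2 e_g^0, CFSE = 2(−0.4) + 0(+0.6) = -0.8Δₒ = -0.8 × 189 = -151 kJ/mol.
In a tetrahedral site the filling is e^2 t2^0: CFSE(tet) = -1.2Δₜ = -1.2 × (4/9)(189) = -101 kJ/mol.
OSPE = -151 − (-101) = -50 kJ/mol.

-50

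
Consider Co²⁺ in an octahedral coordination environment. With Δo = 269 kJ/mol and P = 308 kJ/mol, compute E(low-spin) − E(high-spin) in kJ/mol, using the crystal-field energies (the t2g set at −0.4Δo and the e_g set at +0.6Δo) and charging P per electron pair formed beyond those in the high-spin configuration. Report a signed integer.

39

Co is in group 9, so Co²⁺ is d⁷ (9 − 2 = 7).
High-spin d⁷ fills as t2g^5 e_g^2 with CFSE 5(−0.4) + 2(+0.6) = -0.8Δo = -215 kJ/mol.
Low-spin: t2g^6 e_g^1, orbital CFSE = -1.8Δo = -484 kJ/mol; plus 1 excess pair × P = +308 kJ/mol; total -176 kJ/mol.
Thus E(LS) − E(HS) = 39 kJ/mol.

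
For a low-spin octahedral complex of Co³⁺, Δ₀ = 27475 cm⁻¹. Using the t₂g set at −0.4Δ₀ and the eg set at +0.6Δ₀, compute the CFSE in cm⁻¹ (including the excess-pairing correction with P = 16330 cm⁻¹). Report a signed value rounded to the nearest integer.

Group 9 minus oxidation state +3 gives a d⁶ configuration for Co³⁺.
Electron filling gives t₂g⁶ eg⁰.
Orbital CFSE = 6(-0.4) + 0(0.6) = -2.4Δ₀ = -2.4 × 27475 = -65940 cm⁻¹.
High-spin d⁶ would be t₂g⁴ eg² with 1 pair; low-spin has 3, so 2 excess pairs cost +2P = +32660 cm⁻¹.
Overall CFSE = -65940 + 32660 = -33280 cm⁻¹.

-33280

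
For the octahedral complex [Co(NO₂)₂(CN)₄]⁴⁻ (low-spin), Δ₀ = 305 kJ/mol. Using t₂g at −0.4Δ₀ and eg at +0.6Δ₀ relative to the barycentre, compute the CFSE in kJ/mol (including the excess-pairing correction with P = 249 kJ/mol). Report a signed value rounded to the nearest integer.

-300

Ligand charges: 2×(-1) from NO₂⁻ and 4×(-1) from CN⁻ sum to -6; with overall charge -4, Co is +2.
Group 9 minus oxidation state +2 gives a d⁷ configuration for Co²⁺.
The d⁷ electrons fill as t₂g⁶ eg¹.
The orbital stabilization is -1.8Δ₀ = -1.8 × 305 = -549 kJ/mol.
Pairing penalty: 3 pairs vs 2 in the high-spin reference → 1 extra × P = 249 kJ/mol.
Net CFSE = -549 + 249 = -300 kJ/mol.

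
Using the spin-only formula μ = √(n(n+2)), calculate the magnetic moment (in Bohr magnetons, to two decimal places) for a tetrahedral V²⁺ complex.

V²⁺: group 5, so d-count = 5 − 2 = 3.
With tetrahedral geometry the complex is necessarily high-spin.
Configuration: e² t₂¹ → 3 unpaired electrons.
μ(spin-only) = √[3(3+2)] = √15 ≈ 3.87 Bohr magnetons.

3.87 Bohr magnetons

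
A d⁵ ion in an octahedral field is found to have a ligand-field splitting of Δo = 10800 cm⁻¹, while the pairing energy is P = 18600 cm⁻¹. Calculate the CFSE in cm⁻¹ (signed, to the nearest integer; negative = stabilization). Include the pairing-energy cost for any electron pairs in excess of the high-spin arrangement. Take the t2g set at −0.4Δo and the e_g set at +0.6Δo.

0

Since Δo = 10800 cm⁻¹ < P = 18600 cm⁻¹, the complex adopts the high-spin configuration.
Configuration: t2g^3 e_g^2.
Orbital CFSE = 0.0Δo = 0.0 × 10800 = 0 cm⁻¹.
High-spin has no excess pairs, so no pairing correction applies.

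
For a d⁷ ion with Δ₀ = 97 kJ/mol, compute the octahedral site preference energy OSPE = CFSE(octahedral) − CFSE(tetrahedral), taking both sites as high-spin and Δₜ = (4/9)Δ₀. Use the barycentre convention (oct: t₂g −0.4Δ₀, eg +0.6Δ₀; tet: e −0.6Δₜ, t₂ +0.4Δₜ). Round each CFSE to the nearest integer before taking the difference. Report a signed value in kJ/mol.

-26

Octahedral high-spin t2g^5 e_g^2: CFSE = -0.8 × 97 = -78 kJ/mol.
Tetrahedral: e^4 t2^3, CFSE = 4(−0.6) + 3(+0.4) = -1.2Δₜ = -1.2 × (4/9) × 97 = -52 kJ/mol.
OSPE = -78 − (-52) = -26 kJ/mol.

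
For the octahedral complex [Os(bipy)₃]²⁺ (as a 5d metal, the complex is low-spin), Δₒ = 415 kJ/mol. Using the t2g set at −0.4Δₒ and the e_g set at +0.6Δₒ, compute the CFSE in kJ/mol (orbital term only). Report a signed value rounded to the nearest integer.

bipy is neutral, so the +2 overall charge sits on Os: oxidation state +2.
Group 8 minus oxidation state +2 gives a d⁶ configuration for Os²⁺.
The d⁶ electrons fill as t2g^6 e_g^0.
The orbital stabilization is -2.4Δₒ = -2.4 × 415 = -996 kJ/mol.

-996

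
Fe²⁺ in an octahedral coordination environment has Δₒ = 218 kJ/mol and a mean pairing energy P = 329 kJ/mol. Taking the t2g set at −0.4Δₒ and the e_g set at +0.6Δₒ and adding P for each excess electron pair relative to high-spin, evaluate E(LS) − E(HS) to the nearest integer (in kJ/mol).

Fe²⁺: group 8, so d-count = 8 − 2 = 6.
High-spin d⁶ fills as t2g^4 e_g^2 with CFSE 4(−0.4) + 2(+0.6) = -0.4Δₒ = -87 kJ/mol.
For low-spin the configuration is t2g^6 e_g^0: orbital energy -2.4 × 218 = -523 kJ/mol, and 2 additional pairs relative to high-spin add 658 kJ/mol, giving 135 kJ/mol.
E(LS) − E(HS) = 135 − (-87) = 222 kJ/mol.

222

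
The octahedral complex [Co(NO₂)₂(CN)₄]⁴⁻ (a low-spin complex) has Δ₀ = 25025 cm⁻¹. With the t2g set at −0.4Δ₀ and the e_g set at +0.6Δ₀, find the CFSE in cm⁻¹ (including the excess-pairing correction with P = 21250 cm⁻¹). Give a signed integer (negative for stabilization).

-23795

Ligand charges: 2×(-1) from NO₂⁻ and 4×(-1) from CN⁻ sum to -6; with overall charge -4, Co is +2.
Co sits in group 9; removing 2 electrons leaves Co²⁺ with 9 − 2 = 7 d electrons.
Configuration: t2g^6 e_g^1.
The orbital stabilization is -1.8Δ₀ = -1.8 × 25025 = -45045 cm⁻¹.
Pairing penalty: 3 pairs vs 2 in the high-spin reference → 1 extra × P = 21250 cm⁻¹.
Overall CFSE = -45045 + 21250 = -23795 cm⁻¹.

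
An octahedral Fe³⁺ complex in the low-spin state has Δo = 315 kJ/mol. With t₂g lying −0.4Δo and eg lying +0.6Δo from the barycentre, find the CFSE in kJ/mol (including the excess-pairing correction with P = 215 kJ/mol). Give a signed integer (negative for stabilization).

Fe sits in group 8; removing 3 electrons leaves Fe³⁺ with 8 − 3 = 5 d electrons.
Electron filling gives t₂g⁵ eg⁰.
CFSE(orbital) = 5×(-0.4Δo) + 0×(0.6Δo) = -2.0Δo; with Δo = 315 kJ/mol that is -630 kJ/mol.
Relative to high-spin t₂g³ eg² (0 paired), the low-spin configuration has 2 additional pairs, contributing +2 × 215 = +430 kJ/mol.
Combining: -630 + 430 = -200 kJ/mol.

-200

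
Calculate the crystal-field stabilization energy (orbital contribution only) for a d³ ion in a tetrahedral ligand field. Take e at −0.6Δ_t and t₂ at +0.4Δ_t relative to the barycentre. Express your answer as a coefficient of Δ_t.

With tetrahedral geometry the complex is necessarily high-spin.
Configuration: e² t₂¹.
CFSE = 2(-0.6Δ_t) + 1(0.4Δ_t) = -1.2Δ_t + 0.4Δ_t = -0.8Δ_t.

-0.8 Δ_t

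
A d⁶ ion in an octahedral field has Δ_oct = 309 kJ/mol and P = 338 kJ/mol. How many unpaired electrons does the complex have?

4

With Δ_oct < P the complex is high-spin.
Configuration: t2g^4 e_g^2.
Unpaired electrons: 4.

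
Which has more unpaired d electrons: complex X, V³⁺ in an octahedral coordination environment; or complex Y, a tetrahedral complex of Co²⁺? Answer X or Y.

X: V³⁺: group 5, so d-count = 5 − 3 = 2; t₂g² eg⁰ → 2 unpaired.
Y: Group 9 minus oxidation state +2 gives a d⁷ configuration for Co²⁺; With tetrahedral geometry the complex is necessarily high-spin; e⁴ t₂³ → 3 unpaired.
So Y has more unpaired electrons.

Y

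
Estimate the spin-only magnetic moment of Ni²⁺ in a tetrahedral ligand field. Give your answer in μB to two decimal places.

2.83 μB

Group 10 minus oxidation state +2 gives a d⁸ configuration for Ni²⁺.
Tetrahedral fields are weak (Δₜ ≈ 4/9 Δₒ), so electrons fill high-spin.
Configuration: e⁴ t₂⁴ → 2 unpaired electrons.
μ(spin-only) = √[2(2+2)] = √8 ≈ 2.83 μB.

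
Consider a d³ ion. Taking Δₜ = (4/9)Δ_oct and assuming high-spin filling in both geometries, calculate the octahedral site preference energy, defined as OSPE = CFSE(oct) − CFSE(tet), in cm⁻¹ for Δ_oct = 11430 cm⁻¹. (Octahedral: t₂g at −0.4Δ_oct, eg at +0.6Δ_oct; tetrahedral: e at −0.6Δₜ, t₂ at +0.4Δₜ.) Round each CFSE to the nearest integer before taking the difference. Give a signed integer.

-9652

Octahedral high-spin t₂g³ eg⁰: CFSE = -1.2 × 11430 = -13716 cm⁻¹.
Tetrahedral e² t₂¹ gives -0.8Δₜ = -0.8 × (4/9) × 11430 = -4064 cm⁻¹.
Subtracting, OSPE = -13716 − (-4064) = -9652 cm⁻¹.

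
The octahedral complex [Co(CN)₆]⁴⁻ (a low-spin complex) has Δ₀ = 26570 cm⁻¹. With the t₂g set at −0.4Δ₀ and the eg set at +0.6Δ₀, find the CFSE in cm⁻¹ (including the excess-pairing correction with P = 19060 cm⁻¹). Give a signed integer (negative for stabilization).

Each CN⁻ contributes -1; 6 × (-1) = -6. With overall charge -4, Co is in the +2 oxidation state.
Group 9 minus oxidation state +2 gives a d⁷ configuration for Co²⁺.
Configuration: t₂g⁶ eg¹.
The orbital stabilization is -1.8Δ₀ = -1.8 × 26570 = -47826 cm⁻¹.
High-spin d⁷ would be t₂g⁵ eg² with 2 pairs; low-spin has 3, so 1 excess pair costs +1P = +19060 cm⁻¹.
Overall CFSE = -47826 + 19060 = -28766 cm⁻¹.

-28766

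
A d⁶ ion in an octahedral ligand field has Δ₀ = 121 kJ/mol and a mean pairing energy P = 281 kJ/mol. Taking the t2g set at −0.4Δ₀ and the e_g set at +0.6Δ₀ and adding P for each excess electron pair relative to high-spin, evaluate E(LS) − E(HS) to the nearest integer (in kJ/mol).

320

High-spin d⁶ fills as t2g^4 e_g^2 with CFSE 4(−0.4) + 2(+0.6) = -0.4Δ₀ = -48 kJ/mol.
Low-spin t2g^6 e_g^0 gives -2.4Δ₀ = -290 kJ/mol, but forming 2 extra pairs costs 2P = 562 kJ/mol, so E(LS) = -290 + 562 = 272 kJ/mol.
The difference is 272 − (-48) = 320 kJ/mol, so high-spin lies lower.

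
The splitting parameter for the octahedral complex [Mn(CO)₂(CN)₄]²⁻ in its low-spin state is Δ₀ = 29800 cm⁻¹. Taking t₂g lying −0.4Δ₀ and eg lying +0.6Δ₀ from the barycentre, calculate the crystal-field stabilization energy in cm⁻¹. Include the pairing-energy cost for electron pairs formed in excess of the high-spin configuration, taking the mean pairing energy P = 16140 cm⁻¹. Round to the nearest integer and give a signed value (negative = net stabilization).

-27320

Ligand charges: 2×(+0) from CO and 4×(-1) from CN⁻ sum to -4; with overall charge -2, Mn is +2.
Mn²⁺: group 7, so d-count = 7 − 2 = 5.
Electron filling gives t₂g⁵ eg⁰.
CFSE(orbital) = 5×(-0.4Δ₀) + 0×(0.6Δ₀) = -2.0Δ₀; with Δ₀ = 29800 cm⁻¹ that is -59600 cm⁻¹.
Relative to high-spin t₂g³ eg² (0 paired), the low-spin configuration has 2 additional pairs, contributing +2 × 16140 = +32280 cm⁻¹.
Net CFSE = -59600 + 32280 = -27320 cm⁻¹.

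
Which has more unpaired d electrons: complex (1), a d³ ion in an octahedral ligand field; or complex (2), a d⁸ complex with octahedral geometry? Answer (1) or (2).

(1): t₂g³ eg⁰ → 3 unpaired.
(2): t2g^6 e_g^2 → 2 unpaired.
So (1) has more unpaired electrons.

(1)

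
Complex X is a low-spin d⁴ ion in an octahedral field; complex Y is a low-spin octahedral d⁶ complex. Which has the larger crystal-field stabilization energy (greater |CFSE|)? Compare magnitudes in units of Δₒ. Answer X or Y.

X: t2g^4 e_g^0, CFSE = -1.6Δₒ.
Y: t₂g⁶ eg⁰, CFSE = -2.4Δₒ.
So Y has the larger |CFSE|.

Y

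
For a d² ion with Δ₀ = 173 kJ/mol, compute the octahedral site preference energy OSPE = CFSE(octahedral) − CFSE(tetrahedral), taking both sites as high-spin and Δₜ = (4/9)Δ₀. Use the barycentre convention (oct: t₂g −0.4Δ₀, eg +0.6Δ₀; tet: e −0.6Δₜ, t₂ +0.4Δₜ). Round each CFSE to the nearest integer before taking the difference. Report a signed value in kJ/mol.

-46

Octahedral high-spin t₂g² eg⁰: CFSE = -0.8 × 173 = -138 kJ/mol.
Tetrahedral e² t₂⁰ gives -1.2Δₜ = -1.2 × (4/9) × 173 = -92 kJ/mol.
OSPE = -138 − (-92) = -46 kJ/mol.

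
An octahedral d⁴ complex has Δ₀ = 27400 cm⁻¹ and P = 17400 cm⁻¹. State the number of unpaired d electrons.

Δ₀ > P, so pairing is preferred: the ground state is low-spin.
Filling d⁴ accordingly: t₂g⁴ eg⁰.
Unpaired electrons: 2.

2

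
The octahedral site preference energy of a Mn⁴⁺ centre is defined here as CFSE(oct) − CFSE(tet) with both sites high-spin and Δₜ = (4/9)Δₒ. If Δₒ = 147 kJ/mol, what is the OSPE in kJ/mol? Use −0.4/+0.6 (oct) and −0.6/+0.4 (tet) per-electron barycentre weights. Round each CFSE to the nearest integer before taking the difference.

Group 7 minus oxidation state +4 gives a d³ configuration for Mn⁴⁺.
Octahedral (high-spin): t₂g³ eg⁰, CFSE = 3(−0.4) + 0(+0.6) = -1.2Δₒ = -1.2 × 147 = -176 kJ/mol.
In a tetrahedral site the filling is e² t₂¹: CFSE(tet) = -0.8Δₜ = -0.8 × (4/9)(147) = -52 kJ/mol.
OSPE = -176 − (-52) = -124 kJ/mol.

-124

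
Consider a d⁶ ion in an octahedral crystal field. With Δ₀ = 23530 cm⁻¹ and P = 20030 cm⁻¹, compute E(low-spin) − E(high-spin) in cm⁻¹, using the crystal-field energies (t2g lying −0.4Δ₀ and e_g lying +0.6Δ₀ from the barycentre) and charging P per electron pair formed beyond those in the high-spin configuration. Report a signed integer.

-7000

In the high-spin limit (t2g^4 e_g^2) the orbital term is -0.4Δ₀ = -9412 cm⁻¹, with no excess pairing.
Low-spin: t2g^6 e_g^0, orbital CFSE = -2.4Δ₀ = -56472 cm⁻¹; plus 2 excess pairs × P = +40060 cm⁻¹; total -16412 cm⁻¹.
E(LS) − E(HS) = -16412 − (-9412) = -7000 cm⁻¹.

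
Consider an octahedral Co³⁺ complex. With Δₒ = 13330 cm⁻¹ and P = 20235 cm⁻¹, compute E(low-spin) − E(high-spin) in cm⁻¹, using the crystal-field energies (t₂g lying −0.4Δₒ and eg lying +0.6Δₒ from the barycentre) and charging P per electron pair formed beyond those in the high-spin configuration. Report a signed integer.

Co sits in group 9; removing 3 electrons leaves Co³⁺ with 9 − 3 = 6 d electrons.
High-spin d⁶ fills as t₂g⁴ eg² with CFSE 4(−0.4) + 2(+0.6) = -0.4Δₒ = -5332 cm⁻¹.
For low-spin the configuration is t₂g⁶ eg⁰: orbital energy -2.4 × 13330 = -31992 cm⁻¹, and 2 additional pairs relative to high-spin add 40470 cm⁻¹, giving 8478 cm⁻¹.
E(LS) − E(HS) = 8478 − (-5332) = 13810 cm⁻¹.

13810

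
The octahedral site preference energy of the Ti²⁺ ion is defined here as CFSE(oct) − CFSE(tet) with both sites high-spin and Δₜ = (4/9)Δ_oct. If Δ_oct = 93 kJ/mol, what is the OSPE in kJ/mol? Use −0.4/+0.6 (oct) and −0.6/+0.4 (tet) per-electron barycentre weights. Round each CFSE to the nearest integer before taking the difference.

Ti²⁺: group 4, so d-count = 4 − 2 = 2.
In an octahedral site d² (HS) is t₂g² eg⁰, giving CFSE(oct) = -0.8Δ_oct = -74 kJ/mol.
In a tetrahedral site the filling is e² t₂⁰: CFSE(tet) = -1.2Δₜ = -1.2 × (4/9)(93) = -50 kJ/mol.
OSPE = -74 − (-50) = -24 kJ/mol.

-24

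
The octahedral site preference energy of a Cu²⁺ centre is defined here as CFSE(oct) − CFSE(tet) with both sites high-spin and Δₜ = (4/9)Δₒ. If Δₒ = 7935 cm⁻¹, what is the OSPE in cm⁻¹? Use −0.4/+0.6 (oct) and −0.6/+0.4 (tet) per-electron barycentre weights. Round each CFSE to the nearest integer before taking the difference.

-3350

Group 11 minus oxidation state +2 gives a d⁹ configuration for Cu²⁺.
In an octahedral site d⁹ (HS) is t₂g⁶ eg³, giving CFSE(oct) = -0.6Δₒ = -4761 cm⁻¹.
Tetrahedral e⁴ t₂⁵ gives -0.4Δₜ = -0.4 × (4/9) × 7935 = -1411 cm⁻¹.
OSPE = CFSE(oct) − CFSE(tet) = -4761 − (-1411) = -3350 cm⁻¹.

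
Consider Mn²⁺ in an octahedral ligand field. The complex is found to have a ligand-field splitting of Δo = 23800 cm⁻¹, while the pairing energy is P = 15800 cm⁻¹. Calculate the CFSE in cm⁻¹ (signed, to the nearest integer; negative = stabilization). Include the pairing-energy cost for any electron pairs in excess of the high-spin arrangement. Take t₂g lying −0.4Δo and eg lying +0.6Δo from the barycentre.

Mn sits in group 7; removing 2 electrons leaves Mn²⁺ with 7 − 2 = 5 d electrons.
Δo > P, so pairing is preferred: the ground state is low-spin.
That gives t₂g⁵ eg⁰.
Orbital CFSE = -2.0Δo = -2.0 × 23800 = -47600 cm⁻¹.
Excess pairs vs high-spin: 2 − 0 = 2; pairing cost = +31600 cm⁻¹.
Net CFSE = -47600 + 31600 = -16000 cm⁻¹.

-16000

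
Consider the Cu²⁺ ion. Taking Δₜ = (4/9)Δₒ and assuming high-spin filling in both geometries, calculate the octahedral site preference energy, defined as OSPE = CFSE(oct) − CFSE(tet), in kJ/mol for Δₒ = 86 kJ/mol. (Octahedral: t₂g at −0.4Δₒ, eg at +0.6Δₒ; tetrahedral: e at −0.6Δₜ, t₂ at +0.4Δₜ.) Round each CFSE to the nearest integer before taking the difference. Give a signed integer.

-37

Cu is in group 11, so Cu²⁺ is d⁹ (11 − 2 = 9).
In an octahedral site d⁹ (HS) is t2g^6 e_g^3, giving CFSE(oct) = -0.6Δₒ = -52 kJ/mol.
Tetrahedral e^4 t2^5 gives -0.4Δₜ = -0.4 × (4/9) × 86 = -15 kJ/mol.
OSPE = -52 − (-15) = -37 kJ/mol.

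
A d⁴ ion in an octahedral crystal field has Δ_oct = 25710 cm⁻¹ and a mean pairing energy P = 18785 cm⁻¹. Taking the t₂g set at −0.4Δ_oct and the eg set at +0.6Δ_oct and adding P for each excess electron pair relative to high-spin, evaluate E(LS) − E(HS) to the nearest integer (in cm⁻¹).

-6925

High-spin d⁴ fills as t₂g³ eg¹ with CFSE 3(−0.4) + 1(+0.6) = -0.6Δ_oct = -15426 cm⁻¹.
Low-spin: t₂g⁴ eg⁰, orbital CFSE = -1.6Δ_oct = -41136 cm⁻¹; plus 1 excess pair × P = +18785 cm⁻¹; total -22351 cm⁻¹.
Thus E(LS) − E(HS) = -6925 cm⁻¹.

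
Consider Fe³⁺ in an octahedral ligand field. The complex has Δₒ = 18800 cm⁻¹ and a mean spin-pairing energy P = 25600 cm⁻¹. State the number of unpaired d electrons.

Fe sits in group 8; removing 3 electrons leaves Fe³⁺ with 8 − 3 = 5 d electrons.
Since Δₒ = 18800 cm⁻¹ < P = 25600 cm⁻¹, the complex adopts the high-spin configuration.
Filling d⁵ accordingly: t₂g³ eg².
Unpaired electrons: 5.

5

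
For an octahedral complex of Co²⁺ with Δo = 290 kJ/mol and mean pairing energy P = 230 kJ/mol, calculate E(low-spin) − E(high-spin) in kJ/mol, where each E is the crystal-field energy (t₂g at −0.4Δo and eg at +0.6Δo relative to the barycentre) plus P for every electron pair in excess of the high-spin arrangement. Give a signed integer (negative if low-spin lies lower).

-60

Co²⁺: group 9, so d-count = 9 − 2 = 7.
High-spin: t₂g⁵ eg², CFSE = -0.8Δo = -232 kJ/mol.
Low-spin: t₂g⁶ eg¹, orbital CFSE = -1.8Δo = -522 kJ/mol; plus 1 excess pair × P = +230 kJ/mol; total -292 kJ/mol.
Thus E(LS) − E(HS) = -60 kJ/mol.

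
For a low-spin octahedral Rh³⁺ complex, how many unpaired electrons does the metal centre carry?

Rh³⁺: group 9, so d-count = 9 − 3 = 6.
Configuration: t₂g⁶ eg⁰, giving 0 unpaired electrons.

0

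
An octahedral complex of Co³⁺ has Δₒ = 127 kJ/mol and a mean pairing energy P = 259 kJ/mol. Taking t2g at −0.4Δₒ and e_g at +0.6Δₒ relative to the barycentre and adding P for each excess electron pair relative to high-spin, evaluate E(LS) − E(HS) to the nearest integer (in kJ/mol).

264

Co sits in group 9; removing 3 electrons leaves Co³⁺ with 9 − 3 = 6 d electrons.
In the high-spin limit (t2g^4 e_g^2) the orbital term is -0.4Δₒ = -51 kJ/mol, with no excess pairing.
Low-spin: t2g^6 e_g^0, orbital CFSE = -2.4Δₒ = -305 kJ/mol; plus 2 excess pairs × P = +518 kJ/mol; total 213 kJ/mol.
E(LS) − E(HS) = 213 − (-51) = 264 kJ/mol.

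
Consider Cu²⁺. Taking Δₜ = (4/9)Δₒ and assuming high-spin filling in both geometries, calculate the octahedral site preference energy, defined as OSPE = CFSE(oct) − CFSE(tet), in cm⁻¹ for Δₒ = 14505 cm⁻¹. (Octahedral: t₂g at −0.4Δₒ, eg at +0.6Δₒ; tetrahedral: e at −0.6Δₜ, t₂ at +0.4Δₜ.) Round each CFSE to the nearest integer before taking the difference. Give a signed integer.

Cu sits in group 11; removing 2 electrons leaves Cu²⁺ with 11 − 2 = 9 d electrons.
In an octahedral site d⁹ (HS) is t2g^6 e_g^3, giving CFSE(oct) = -0.6Δₒ = -8703 cm⁻¹.
Tetrahedral e^4 t2^5 gives -0.4Δₜ = -0.4 × (4/9) × 14505 = -2579 cm⁻¹.
OSPE = CFSE(oct) − CFSE(tet) = -8703 − (-2579) = -6124 cm⁻¹.

-6124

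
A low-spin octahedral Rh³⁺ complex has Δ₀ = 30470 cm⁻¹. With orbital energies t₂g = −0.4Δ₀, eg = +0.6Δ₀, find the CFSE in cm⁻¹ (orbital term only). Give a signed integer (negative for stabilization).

-73128

Rh³⁺: group 9, so d-count = 9 − 3 = 6.
Configuration: t₂g⁶ eg⁰.
The orbital stabilization is -2.4Δ₀ = -2.4 × 30470 = -73128 cm⁻¹.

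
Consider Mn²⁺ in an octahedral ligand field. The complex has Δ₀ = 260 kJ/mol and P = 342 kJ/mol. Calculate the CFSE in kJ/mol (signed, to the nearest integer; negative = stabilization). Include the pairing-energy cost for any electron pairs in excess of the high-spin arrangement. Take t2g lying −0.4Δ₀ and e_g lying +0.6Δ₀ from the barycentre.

0

Mn is in group 7, so Mn²⁺ is d⁵ (7 − 2 = 5).
Since Δ₀ = 260 kJ/mol < P = 342 kJ/mol, the complex adopts the high-spin configuration.
Filling d⁵ accordingly: t2g^3 e_g^2.
Orbital CFSE = 0.0Δ₀ = 0.0 × 260 = 0 kJ/mol.
High-spin has no excess pairs, so no pairing correction applies.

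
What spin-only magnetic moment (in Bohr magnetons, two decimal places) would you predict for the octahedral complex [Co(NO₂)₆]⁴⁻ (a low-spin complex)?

1.73 Bohr magnetons

Each NO₂⁻ contributes -1; 6 × (-1) = -6. With overall charge -4, Co is in the +2 oxidation state.
Group 9 minus oxidation state +2 gives a d⁷ configuration for Co²⁺.
Configuration: t₂g⁶ eg¹ → 1 unpaired electron.
μ(spin-only) = √[1(1+2)] = √3 ≈ 1.73 Bohr magnetons.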